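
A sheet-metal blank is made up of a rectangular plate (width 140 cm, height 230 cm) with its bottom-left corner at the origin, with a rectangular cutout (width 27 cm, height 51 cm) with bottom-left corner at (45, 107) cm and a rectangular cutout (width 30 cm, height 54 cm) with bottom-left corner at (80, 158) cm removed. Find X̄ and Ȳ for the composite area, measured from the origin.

X̄ = 69.16 cm, Ȳ = 110.29 cm

plate: A = 140 × 230 = 32200.00, centroid at (70.00, 115.00).
hole 1: A = −(27 × 51) = -1377.00, centroid at (58.50, 132.50).
hole 2: A = −(30 × 54) = -1620.00, centroid at (95.00, 185.00).
ΣA = 29203.00 cm²
ΣAX̄ = (32200.00)(70.00) + (-1377.00)(58.50) + (-1620.00)(95.00) = 2019545.50 cm³
ΣAȲ = (32200.00)(115.00) + (-1377.00)(132.50) + (-1620.00)(185.00) = 3220847.50 cm³
X̄ = 2019545.50 / 29203.00 = 69.16 cm
Ȳ = 3220847.50 / 29203.00 = 110.29 cm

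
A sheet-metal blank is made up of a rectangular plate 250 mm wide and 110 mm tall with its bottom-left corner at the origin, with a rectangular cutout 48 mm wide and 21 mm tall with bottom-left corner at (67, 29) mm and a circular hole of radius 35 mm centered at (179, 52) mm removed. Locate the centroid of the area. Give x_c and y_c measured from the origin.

x_c = 117.34 mm, y_c = 56.20 mm

plate: A = 250 × 110 = 27500.00, centroid at (125.00, 55.00).
hole 1: A = −(48 × 21) = -1008.00, centroid at (91.00, 39.50).
hole 2: A = −π·35² = -3848.45, centroid at (179.00, 52.00).
ΣA = 22643.55 mm²
ΣAx_c = (27500.00)(125.00) + (-1008.00)(91.00) + (-3848.45)(179.00) = 2656899.27 mm³
ΣAy_c = (27500.00)(55.00) + (-1008.00)(39.50) + (-3848.45)(52.00) = 1272564.55 mm³
x_c = 2656899.27 / 22643.55 = 117.34 mm
y_c = 1272564.55 / 22643.55 = 56.20 mm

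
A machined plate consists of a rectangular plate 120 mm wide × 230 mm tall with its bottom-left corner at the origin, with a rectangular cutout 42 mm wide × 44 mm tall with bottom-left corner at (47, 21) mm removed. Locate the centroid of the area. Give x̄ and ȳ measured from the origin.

x̄ = 59.43 mm, ȳ = 120.17 mm

plate: A = 120 × 230 = 27600.00, centroid at (60.00, 115.00).
hole: A = −(42 × 44) = -1848.00, centroid at (68.00, 43.00).
ΣA = 25752.00 mm²
ΣAx̄ = (27600.00)(60.00) + (-1848.00)(68.00) = 1530336.00 mm³
ΣAȳ = (27600.00)(115.00) + (-1848.00)(43.00) = 3094536.00 mm³
x̄ = 1530336.00 / 25752.00 = 59.43 mm
ȳ = 3094536.00 / 25752.00 = 120.17 mm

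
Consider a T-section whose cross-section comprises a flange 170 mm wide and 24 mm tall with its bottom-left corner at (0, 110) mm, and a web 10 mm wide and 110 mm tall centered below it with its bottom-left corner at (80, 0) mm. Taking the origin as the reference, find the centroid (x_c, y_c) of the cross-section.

web: A = 10 × 110 = 1100.00, centroid at (85.00, 55.00).
flange: A = 170 × 24 = 4080.00, centroid at (85.00, 122.00).
ΣA = 5180.00 mm², ΣAx_c = 440300.00 mm³, ΣAy_c = 558260.00 mm³.
x_c = 440300.00/5180.00 = 85.00 mm; y_c = 558260.00/5180.00 = 107.77 mm.

x_c = 85.00 mm, y_c = 107.77 mm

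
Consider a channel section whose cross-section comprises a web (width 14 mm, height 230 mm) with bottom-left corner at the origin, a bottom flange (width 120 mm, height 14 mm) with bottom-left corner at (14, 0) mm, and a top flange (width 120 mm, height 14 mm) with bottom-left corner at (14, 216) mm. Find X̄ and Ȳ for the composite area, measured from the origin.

Part | A | x̄ᵢ | ȳᵢ | A·x̄ᵢ | A·ȳᵢ
web | 3220.00 | 7.00 | 115.00 | 22540.00 | 370300.00
bottom flange | 1680.00 | 74.00 | 7.00 | 124320.00 | 11760.00
top flange | 1680.00 | 74.00 | 223.00 | 124320.00 | 374640.00
Σ | 6580.00 |  |  | 271180.00 | 756700.00
X̄ = 271180.00 / 6580.00 = 41.21 mm
Ȳ = 756700.00 / 6580.00 = 115.00 mm

X̄ = 41.21 mm, Ȳ = 115.00 mm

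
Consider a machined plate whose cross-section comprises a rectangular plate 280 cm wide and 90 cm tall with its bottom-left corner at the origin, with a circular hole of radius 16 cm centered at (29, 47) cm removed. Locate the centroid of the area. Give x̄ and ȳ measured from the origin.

x̄ = 143.66 cm, ȳ = 44.93 cm

Part | A | x̄ᵢ | ȳᵢ | A·x̄ᵢ | A·ȳᵢ
plate | 25200.00 | 140.00 | 45.00 | 3528000.00 | 1134000.00
hole | -804.25 | 29.00 | 47.00 | -23323.18 | -37799.64
Σ | 24395.75 |  |  | 3504676.82 | 1096200.36
x̄ = 3504676.82 / 24395.75 = 143.66 cm
ȳ = 1096200.36 / 24395.75 = 44.93 cm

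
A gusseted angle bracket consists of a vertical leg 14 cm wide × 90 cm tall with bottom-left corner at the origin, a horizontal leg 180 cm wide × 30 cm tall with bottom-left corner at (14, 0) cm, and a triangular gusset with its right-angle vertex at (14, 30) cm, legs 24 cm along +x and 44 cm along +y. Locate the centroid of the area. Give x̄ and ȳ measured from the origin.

vertical leg: A = 14 × 90 = 1260.00, centroid at (7.00, 45.00).
horizontal leg: A = 180 × 30 = 5400.00, centroid at (104.00, 15.00).
gusset: A = ½·24·44 = 528.00, centroid at (22.00, 44.67).
ΣA = 7188.00 cm²
ΣAx̄ = (1260.00)(7.00) + (5400.00)(104.00) + (528.00)(22.00) = 582036.00 cm³
ΣAȳ = (1260.00)(45.00) + (5400.00)(15.00) + (528.00)(44.67) = 161284.00 cm³
x̄ = 582036.00 / 7188.00 = 80.97 cm
ȳ = 161284.00 / 7188.00 = 22.44 cm

x̄ = 80.97 cm, ȳ = 22.44 cm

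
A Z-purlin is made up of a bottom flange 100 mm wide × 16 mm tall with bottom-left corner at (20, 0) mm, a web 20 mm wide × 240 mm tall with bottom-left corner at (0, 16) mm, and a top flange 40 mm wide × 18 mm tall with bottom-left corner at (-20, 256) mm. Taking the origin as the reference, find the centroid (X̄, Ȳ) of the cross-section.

X̄ = 22.47 mm, Ȳ = 120.28 mm

bottom flange: A = 100 × 16 = 1600.00, centroid at (70.00, 8.00).
web: A = 20 × 240 = 4800.00, centroid at (10.00, 136.00).
top flange: A = 40 × 18 = 720.00, centroid at (0.00, 265.00).
ΣA = 7120.00 mm²
ΣAX̄ = (1600.00)(70.00) + (4800.00)(10.00) + (720.00)(0.00) = 160000.00 mm³
ΣAȲ = (1600.00)(8.00) + (4800.00)(136.00) + (720.00)(265.00) = 856400.00 mm³
X̄ = 160000.00 / 7120.00 = 22.47 mm
Ȳ = 856400.00 / 7120.00 = 120.28 mm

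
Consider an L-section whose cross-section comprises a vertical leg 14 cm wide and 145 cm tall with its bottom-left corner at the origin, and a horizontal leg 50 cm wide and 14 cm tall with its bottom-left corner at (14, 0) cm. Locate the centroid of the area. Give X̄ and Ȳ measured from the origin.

X̄ = 15.21 cm, Ȳ = 55.71 cm

Part | A | x̄ᵢ | ȳᵢ | A·x̄ᵢ | A·ȳᵢ
vertical leg | 2030.00 | 7.00 | 72.50 | 14210.00 | 147175.00
horizontal leg | 700.00 | 39.00 | 7.00 | 27300.00 | 4900.00
Σ | 2730.00 |  |  | 41510.00 | 152075.00
X̄ = 41510.00 / 2730.00 = 15.21 cm
Ȳ = 152075.00 / 2730.00 = 55.71 cm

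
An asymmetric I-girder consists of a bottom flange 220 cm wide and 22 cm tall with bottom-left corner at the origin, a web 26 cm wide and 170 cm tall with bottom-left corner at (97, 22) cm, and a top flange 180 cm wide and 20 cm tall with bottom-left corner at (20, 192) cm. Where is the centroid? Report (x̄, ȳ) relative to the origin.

Part | A | x̄ᵢ | ȳᵢ | A·x̄ᵢ | A·ȳᵢ
bottom flange | 4840.00 | 110.00 | 11.00 | 532400.00 | 53240.00
web | 4420.00 | 110.00 | 107.00 | 486200.00 | 472940.00
top flange | 3600.00 | 110.00 | 202.00 | 396000.00 | 727200.00
Σ | 12860.00 |  |  | 1414600.00 | 1253380.00
x̄ = 1414600.00 / 12860.00 = 110.00 cm
ȳ = 1253380.00 / 12860.00 = 97.46 cm

x̄ = 110.00 cm, ȳ = 97.46 cm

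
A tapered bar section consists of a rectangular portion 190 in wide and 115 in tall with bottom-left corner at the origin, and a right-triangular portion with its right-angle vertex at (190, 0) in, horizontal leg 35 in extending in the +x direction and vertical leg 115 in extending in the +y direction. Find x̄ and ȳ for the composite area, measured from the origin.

rectangular portion: A = 190 × 115 = 21850.00, centroid at (95.00, 57.50).
triangular portion: A = ½·35·115 = 2012.50, centroid at (201.67, 38.33).
ΣA = 23862.50 in²
ΣAx̄ = (21850.00)(95.00) + (2012.50)(201.67) = 2481604.17 in³
ΣAȳ = (21850.00)(57.50) + (2012.50)(38.33) = 1333520.83 in³
x̄ = 2481604.17 / 23862.50 = 104.00 in
ȳ = 1333520.83 / 23862.50 = 55.88 in

x̄ = 104.00 in, ȳ = 55.88 in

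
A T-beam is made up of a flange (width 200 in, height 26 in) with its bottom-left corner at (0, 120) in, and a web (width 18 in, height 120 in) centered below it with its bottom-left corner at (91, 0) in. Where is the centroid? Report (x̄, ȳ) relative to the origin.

x̄ = 100.00 in, ȳ = 111.58 in

web: A = 18 × 120 = 2160.00, centroid at (100.00, 60.00).
flange: A = 200 × 26 = 5200.00, centroid at (100.00, 133.00).
ΣA = 7360.00 in²
ΣAx̄ = (2160.00)(100.00) + (5200.00)(100.00) = 736000.00 in³
ΣAȳ = (2160.00)(60.00) + (5200.00)(133.00) = 821200.00 in³
x̄ = 736000.00 / 7360.00 = 100.00 in
ȳ = 821200.00 / 7360.00 = 111.58 in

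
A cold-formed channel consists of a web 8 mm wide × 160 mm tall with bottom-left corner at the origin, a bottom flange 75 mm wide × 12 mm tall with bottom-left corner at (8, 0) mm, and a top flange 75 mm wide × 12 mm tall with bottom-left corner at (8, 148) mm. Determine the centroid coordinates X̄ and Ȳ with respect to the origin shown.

web: A = 8 × 160 = 1280.00, centroid at (4.00, 80.00).
bottom flange: A = 75 × 12 = 900.00, centroid at (45.50, 6.00).
top flange: A = 75 × 12 = 900.00, centroid at (45.50, 154.00).
ΣA = 3080.00 mm², ΣAX̄ = 87020.00 mm³, ΣAȲ = 246400.00 mm³.
X̄ = 87020.00/3080.00 = 28.25 mm; Ȳ = 246400.00/3080.00 = 80.00 mm.

X̄ = 28.25 mm, Ȳ = 80.00 mm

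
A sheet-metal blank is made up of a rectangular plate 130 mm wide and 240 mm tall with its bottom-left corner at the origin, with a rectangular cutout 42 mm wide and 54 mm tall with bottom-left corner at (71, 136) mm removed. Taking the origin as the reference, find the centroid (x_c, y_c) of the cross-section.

plate: A = 130 × 240 = 31200.00, centroid at (65.00, 120.00).
hole: A = −(42 × 54) = -2268.00, centroid at (92.00, 163.00).
ΣA = 28932.00 mm²
ΣAx_c = (31200.00)(65.00) + (-2268.00)(92.00) = 1819344.00 mm³
ΣAy_c = (31200.00)(120.00) + (-2268.00)(163.00) = 3374316.00 mm³
x_c = 1819344.00 / 28932.00 = 62.88 mm
y_c = 3374316.00 / 28932.00 = 116.63 mm

x_c = 62.88 mm, y_c = 116.63 mm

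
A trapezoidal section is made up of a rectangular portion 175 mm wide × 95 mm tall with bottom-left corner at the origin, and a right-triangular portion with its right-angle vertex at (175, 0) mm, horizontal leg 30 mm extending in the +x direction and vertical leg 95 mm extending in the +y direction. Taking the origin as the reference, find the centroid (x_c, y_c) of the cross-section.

rectangular portion: A = 175 × 95 = 16625.00, centroid at (87.50, 47.50).
triangular portion: A = ½·30·95 = 1425.00, centroid at (185.00, 31.67).
ΣA = 18050.00 mm², ΣAx_c = 1718312.50 mm³, ΣAy_c = 834812.50 mm³.
x_c = 1718312.50/18050.00 = 95.20 mm; y_c = 834812.50/18050.00 = 46.25 mm.

x_c = 95.20 mm, y_c = 46.25 mm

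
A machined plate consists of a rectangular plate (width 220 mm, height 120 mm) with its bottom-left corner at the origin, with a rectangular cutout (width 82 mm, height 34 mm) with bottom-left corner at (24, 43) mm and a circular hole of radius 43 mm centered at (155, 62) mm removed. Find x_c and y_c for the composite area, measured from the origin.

plate: A = 220 × 120 = 26400.00, centroid at (110.00, 60.00).
hole 1: A = −(82 × 34) = -2788.00, centroid at (65.00, 60.00).
hole 2: A = −π·43² = -5808.80, centroid at (155.00, 62.00).
ΣA = 17803.20 mm², ΣAx_c = 1822415.25 mm³, ΣAy_c = 1056574.10 mm³.
x_c = 1822415.25/17803.20 = 102.36 mm; y_c = 1056574.10/17803.20 = 59.35 mm.

x_c = 102.36 mm, y_c = 59.35 mm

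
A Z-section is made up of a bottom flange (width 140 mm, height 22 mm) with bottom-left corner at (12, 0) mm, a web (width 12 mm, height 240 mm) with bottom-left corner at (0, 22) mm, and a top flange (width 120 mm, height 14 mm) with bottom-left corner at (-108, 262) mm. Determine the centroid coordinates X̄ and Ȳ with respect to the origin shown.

X̄ = 24.76 mm, Ȳ = 117.12 mm

bottom flange: A = 140 × 22 = 3080.00, centroid at (82.00, 11.00).
web: A = 12 × 240 = 2880.00, centroid at (6.00, 142.00).
top flange: A = 120 × 14 = 1680.00, centroid at (-48.00, 269.00).
ΣA = 7640.00 mm²
ΣAX̄ = (3080.00)(82.00) + (2880.00)(6.00) + (1680.00)(-48.00) = 189200.00 mm³
ΣAȲ = (3080.00)(11.00) + (2880.00)(142.00) + (1680.00)(269.00) = 894760.00 mm³
X̄ = 189200.00 / 7640.00 = 24.76 mm
Ȳ = 894760.00 / 7640.00 = 117.12 mm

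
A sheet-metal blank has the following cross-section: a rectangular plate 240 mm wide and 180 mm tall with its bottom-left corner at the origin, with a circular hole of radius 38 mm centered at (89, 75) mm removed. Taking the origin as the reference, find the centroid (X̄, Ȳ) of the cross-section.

X̄ = 123.64 mm, Ȳ = 91.76 mm

plate: A = 240 × 180 = 43200.00, centroid at (120.00, 90.00).
hole: A = −π·38² = -4536.46, centroid at (89.00, 75.00).
ΣA = 38663.54 mm², ΣAX̄ = 4780255.08 mm³, ΣAȲ = 3547765.52 mm³.
X̄ = 4780255.08/38663.54 = 123.64 mm; Ȳ = 3547765.52/38663.54 = 91.76 mm.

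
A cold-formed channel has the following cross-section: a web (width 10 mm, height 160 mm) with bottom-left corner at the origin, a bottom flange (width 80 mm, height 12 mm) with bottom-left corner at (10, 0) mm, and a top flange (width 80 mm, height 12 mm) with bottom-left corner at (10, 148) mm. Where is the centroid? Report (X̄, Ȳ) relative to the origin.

X̄ = 29.55 mm, Ȳ = 80.00 mm

Part | A | x̄ᵢ | ȳᵢ | A·x̄ᵢ | A·ȳᵢ
web | 1600.00 | 5.00 | 80.00 | 8000.00 | 128000.00
bottom flange | 960.00 | 50.00 | 6.00 | 48000.00 | 5760.00
top flange | 960.00 | 50.00 | 154.00 | 48000.00 | 147840.00
Σ | 3520.00 |  |  | 104000.00 | 281600.00
X̄ = 104000.00 / 3520.00 = 29.55 mm
Ȳ = 281600.00 / 3520.00 = 80.00 mm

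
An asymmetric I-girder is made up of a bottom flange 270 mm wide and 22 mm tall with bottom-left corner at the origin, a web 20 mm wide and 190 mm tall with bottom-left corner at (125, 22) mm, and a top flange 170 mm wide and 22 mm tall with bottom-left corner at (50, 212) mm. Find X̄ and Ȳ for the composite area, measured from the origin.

X̄ = 135.00 mm, Ȳ = 99.70 mm

bottom flange: A = 270 × 22 = 5940.00, centroid at (135.00, 11.00).
web: A = 20 × 190 = 3800.00, centroid at (135.00, 117.00).
top flange: A = 170 × 22 = 3740.00, centroid at (135.00, 223.00).
ΣA = 13480.00 mm²
ΣAX̄ = (5940.00)(135.00) + (3800.00)(135.00) + (3740.00)(135.00) = 1819800.00 mm³
ΣAȲ = (5940.00)(11.00) + (3800.00)(117.00) + (3740.00)(223.00) = 1343960.00 mm³
X̄ = 1819800.00 / 13480.00 = 135.00 mm
Ȳ = 1343960.00 / 13480.00 = 99.70 mm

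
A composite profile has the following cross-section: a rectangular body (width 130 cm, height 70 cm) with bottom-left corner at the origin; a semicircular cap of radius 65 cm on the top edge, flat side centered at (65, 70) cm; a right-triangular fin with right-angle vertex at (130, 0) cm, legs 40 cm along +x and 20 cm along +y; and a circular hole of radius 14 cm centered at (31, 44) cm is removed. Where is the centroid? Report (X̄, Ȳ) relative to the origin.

rectangular body: A = 130 × 70 = 9100.00, centroid at (65.00, 35.00).
semicircular top: A = ½π·65² = 6636.61, centroid at (65.00, 97.59).
triangular fin: A = ½·40·20 = 400.00, centroid at (143.33, 6.67).
hole: A = −π·14² = -615.75, centroid at (31.00, 44.00).
ΣA = 15520.86 cm², ΣAX̄ = 1061124.96 cm³, ΣAȲ = 941719.92 cm³.
X̄ = 1061124.96/15520.86 = 68.37 cm; Ȳ = 941719.92/15520.86 = 60.67 cm.

X̄ = 68.37 cm, Ȳ = 60.67 cm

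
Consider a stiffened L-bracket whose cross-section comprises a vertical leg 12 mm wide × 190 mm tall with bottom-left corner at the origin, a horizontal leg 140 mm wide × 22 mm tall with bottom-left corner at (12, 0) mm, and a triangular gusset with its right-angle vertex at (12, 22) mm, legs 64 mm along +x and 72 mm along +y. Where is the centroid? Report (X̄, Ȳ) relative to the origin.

X̄ = 44.76 mm, Ȳ = 46.51 mm

Part | A | x̄ᵢ | ȳᵢ | A·x̄ᵢ | A·ȳᵢ
vertical leg | 2280.00 | 6.00 | 95.00 | 13680.00 | 216600.00
horizontal leg | 3080.00 | 82.00 | 11.00 | 252560.00 | 33880.00
gusset | 2304.00 | 33.33 | 46.00 | 76800.00 | 105984.00
Σ | 7664.00 |  |  | 343040.00 | 356464.00
X̄ = 343040.00 / 7664.00 = 44.76 mm
Ȳ = 356464.00 / 7664.00 = 46.51 mm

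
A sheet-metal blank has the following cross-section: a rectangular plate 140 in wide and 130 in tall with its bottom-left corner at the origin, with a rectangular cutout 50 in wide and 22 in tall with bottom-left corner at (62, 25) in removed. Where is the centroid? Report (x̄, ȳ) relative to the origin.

Part | A | x̄ᵢ | ȳᵢ | A·x̄ᵢ | A·ȳᵢ
plate | 18200.00 | 70.00 | 65.00 | 1274000.00 | 1183000.00
hole | -1100.00 | 87.00 | 36.00 | -95700.00 | -39600.00
Σ | 17100.00 |  |  | 1178300.00 | 1143400.00
x̄ = 1178300.00 / 17100.00 = 68.91 in
ȳ = 1143400.00 / 17100.00 = 66.87 in

x̄ = 68.91 in, ȳ = 66.87 in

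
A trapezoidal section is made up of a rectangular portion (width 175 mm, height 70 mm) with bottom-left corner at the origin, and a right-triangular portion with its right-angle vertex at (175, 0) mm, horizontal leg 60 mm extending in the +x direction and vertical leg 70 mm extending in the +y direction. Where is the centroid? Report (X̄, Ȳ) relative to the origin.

rectangular portion: A = 175 × 70 = 12250.00, centroid at (87.50, 35.00).
triangular portion: A = ½·60·70 = 2100.00, centroid at (195.00, 23.33).
ΣA = 14350.00 mm², ΣAX̄ = 1481375.00 mm³, ΣAȲ = 477750.00 mm³.
X̄ = 1481375.00/14350.00 = 103.23 mm; Ȳ = 477750.00/14350.00 = 33.29 mm.

X̄ = 103.23 mm, Ȳ = 33.29 mm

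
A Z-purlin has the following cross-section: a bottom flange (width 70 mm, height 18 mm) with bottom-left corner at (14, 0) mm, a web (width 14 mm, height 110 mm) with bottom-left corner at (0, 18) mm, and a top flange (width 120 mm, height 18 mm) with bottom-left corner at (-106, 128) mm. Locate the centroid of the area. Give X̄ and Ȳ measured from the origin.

Part | A | x̄ᵢ | ȳᵢ | A·x̄ᵢ | A·ȳᵢ
bottom flange | 1260.00 | 49.00 | 9.00 | 61740.00 | 11340.00
web | 1540.00 | 7.00 | 73.00 | 10780.00 | 112420.00
top flange | 2160.00 | -46.00 | 137.00 | -99360.00 | 295920.00
Σ | 4960.00 |  |  | -26840.00 | 419680.00
X̄ = -26840.00 / 4960.00 = -5.41 mm
Ȳ = 419680.00 / 4960.00 = 84.61 mm

X̄ = -5.41 mm, Ȳ = 84.61 mm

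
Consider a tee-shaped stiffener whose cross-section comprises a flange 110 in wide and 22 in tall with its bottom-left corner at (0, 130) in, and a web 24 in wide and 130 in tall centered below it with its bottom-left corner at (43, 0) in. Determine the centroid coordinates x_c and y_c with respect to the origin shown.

x_c = 55.00 in, y_c = 98.20 in

web: A = 24 × 130 = 3120.00, centroid at (55.00, 65.00).
flange: A = 110 × 22 = 2420.00, centroid at (55.00, 141.00).
ΣA = 5540.00 in², ΣAx_c = 304700.00 in³, ΣAy_c = 544020.00 in³.
x_c = 304700.00/5540.00 = 55.00 in; y_c = 544020.00/5540.00 = 98.20 in.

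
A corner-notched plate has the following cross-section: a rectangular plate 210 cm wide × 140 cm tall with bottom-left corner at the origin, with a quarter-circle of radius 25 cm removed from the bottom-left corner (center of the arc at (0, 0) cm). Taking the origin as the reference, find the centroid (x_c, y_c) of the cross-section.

Part | A | x̄ᵢ | ȳᵢ | A·x̄ᵢ | A·ȳᵢ
plate | 29400.00 | 105.00 | 70.00 | 3087000.00 | 2058000.00
removed quarter-circle | -490.87 | 10.61 | 10.61 | -5208.33 | -5208.33
Σ | 28909.13 |  |  | 3081791.67 | 2052791.67
x_c = 3081791.67 / 28909.13 = 106.60 cm
y_c = 2052791.67 / 28909.13 = 71.01 cm

x_c = 106.60 cm, y_c = 71.01 cm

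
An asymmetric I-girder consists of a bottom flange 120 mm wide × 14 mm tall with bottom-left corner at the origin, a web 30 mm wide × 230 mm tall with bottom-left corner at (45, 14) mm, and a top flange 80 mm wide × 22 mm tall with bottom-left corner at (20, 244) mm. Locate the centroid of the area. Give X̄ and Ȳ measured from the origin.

bottom flange: A = 120 × 14 = 1680.00, centroid at (60.00, 7.00).
web: A = 30 × 230 = 6900.00, centroid at (60.00, 129.00).
top flange: A = 80 × 22 = 1760.00, centroid at (60.00, 255.00).
ΣA = 10340.00 mm², ΣAX̄ = 620400.00 mm³, ΣAȲ = 1350660.00 mm³.
X̄ = 620400.00/10340.00 = 60.00 mm; Ȳ = 1350660.00/10340.00 = 130.62 mm.

X̄ = 60.00 mm, Ȳ = 130.62 mm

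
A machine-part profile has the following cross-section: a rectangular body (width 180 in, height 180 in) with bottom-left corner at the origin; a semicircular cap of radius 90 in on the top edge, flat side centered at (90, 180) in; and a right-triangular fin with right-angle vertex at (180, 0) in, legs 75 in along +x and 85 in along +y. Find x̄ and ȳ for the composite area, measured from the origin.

Part | A | x̄ᵢ | ȳᵢ | A·x̄ᵢ | A·ȳᵢ
rectangular body | 32400.00 | 90.00 | 90.00 | 2916000.00 | 2916000.00
semicircular top | 12723.45 | 90.00 | 218.20 | 1145110.52 | 2776221.04
triangular fin | 3187.50 | 205.00 | 28.33 | 653437.50 | 90312.50
Σ | 48310.95 |  |  | 4714548.02 | 5782533.54
x̄ = 4714548.02 / 48310.95 = 97.59 in
ȳ = 5782533.54 / 48310.95 = 119.69 in

x̄ = 97.59 in, ȳ = 119.69 in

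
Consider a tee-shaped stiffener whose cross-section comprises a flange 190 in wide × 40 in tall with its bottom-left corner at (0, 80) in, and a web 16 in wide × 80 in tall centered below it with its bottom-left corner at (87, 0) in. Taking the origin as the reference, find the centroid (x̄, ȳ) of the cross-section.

x̄ = 95.00 in, ȳ = 91.35 in

Part | A | x̄ᵢ | ȳᵢ | A·x̄ᵢ | A·ȳᵢ
web | 1280.00 | 95.00 | 40.00 | 121600.00 | 51200.00
flange | 7600.00 | 95.00 | 100.00 | 722000.00 | 760000.00
Σ | 8880.00 |  |  | 843600.00 | 811200.00
x̄ = 843600.00 / 8880.00 = 95.00 in
ȳ = 811200.00 / 8880.00 = 91.35 in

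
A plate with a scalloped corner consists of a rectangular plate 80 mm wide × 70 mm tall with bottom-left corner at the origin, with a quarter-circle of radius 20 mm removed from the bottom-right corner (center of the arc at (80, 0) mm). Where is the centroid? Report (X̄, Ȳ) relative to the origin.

X̄ = 38.13 mm, Ȳ = 36.58 mm

Part | A | x̄ᵢ | ȳᵢ | A·x̄ᵢ | A·ȳᵢ
plate | 5600.00 | 40.00 | 35.00 | 224000.00 | 196000.00
removed quarter-circle | -314.16 | 71.51 | 8.49 | -22466.07 | -2666.67
Σ | 5285.84 |  |  | 201533.93 | 193333.33
X̄ = 201533.93 / 5285.84 = 38.13 mm
Ȳ = 193333.33 / 5285.84 = 36.58 mm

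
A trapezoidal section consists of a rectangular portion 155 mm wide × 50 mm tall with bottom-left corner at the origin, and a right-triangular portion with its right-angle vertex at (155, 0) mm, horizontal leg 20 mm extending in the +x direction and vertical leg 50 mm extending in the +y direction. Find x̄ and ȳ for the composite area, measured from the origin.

rectangular portion: A = 155 × 50 = 7750.00, centroid at (77.50, 25.00).
triangular portion: A = ½·20·50 = 500.00, centroid at (161.67, 16.67).
ΣA = 8250.00 mm², ΣAx̄ = 681458.33 mm³, ΣAȳ = 202083.33 mm³.
x̄ = 681458.33/8250.00 = 82.60 mm; ȳ = 202083.33/8250.00 = 24.49 mm.

x̄ = 82.60 mm, ȳ = 24.49 mm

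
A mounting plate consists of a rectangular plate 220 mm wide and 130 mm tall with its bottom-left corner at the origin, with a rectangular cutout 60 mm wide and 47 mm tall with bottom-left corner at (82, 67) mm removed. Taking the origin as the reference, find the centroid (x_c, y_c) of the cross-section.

x_c = 109.78 mm, y_c = 62.21 mm

plate: A = 220 × 130 = 28600.00, centroid at (110.00, 65.00).
hole: A = −(60 × 47) = -2820.00, centroid at (112.00, 90.50).
ΣA = 25780.00 mm²
ΣAx_c = (28600.00)(110.00) + (-2820.00)(112.00) = 2830160.00 mm³
ΣAy_c = (28600.00)(65.00) + (-2820.00)(90.50) = 1603790.00 mm³
x_c = 2830160.00 / 25780.00 = 109.78 mm
y_c = 1603790.00 / 25780.00 = 62.21 mm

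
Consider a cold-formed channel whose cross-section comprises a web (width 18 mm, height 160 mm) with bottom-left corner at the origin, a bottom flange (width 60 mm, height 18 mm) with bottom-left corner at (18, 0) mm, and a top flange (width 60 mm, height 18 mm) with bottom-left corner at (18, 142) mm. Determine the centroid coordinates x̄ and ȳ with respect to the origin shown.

web: A = 18 × 160 = 2880.00, centroid at (9.00, 80.00).
bottom flange: A = 60 × 18 = 1080.00, centroid at (48.00, 9.00).
top flange: A = 60 × 18 = 1080.00, centroid at (48.00, 151.00).
ΣA = 5040.00 mm², ΣAx̄ = 129600.00 mm³, ΣAȳ = 403200.00 mm³.
x̄ = 129600.00/5040.00 = 25.71 mm; ȳ = 403200.00/5040.00 = 80.00 mm.

x̄ = 25.71 mm, ȳ = 80.00 mm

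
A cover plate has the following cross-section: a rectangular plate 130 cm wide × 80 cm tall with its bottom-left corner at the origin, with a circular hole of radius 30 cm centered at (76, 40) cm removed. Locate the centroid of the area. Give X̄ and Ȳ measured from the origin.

plate: A = 130 × 80 = 10400.00, centroid at (65.00, 40.00).
hole: A = −π·30² = -2827.43, centroid at (76.00, 40.00).
ΣA = 7572.57 cm²
ΣAX̄ = (10400.00)(65.00) + (-2827.43)(76.00) = 461115.06 cm³
ΣAȲ = (10400.00)(40.00) + (-2827.43)(40.00) = 302902.66 cm³
X̄ = 461115.06 / 7572.57 = 60.89 cm
Ȳ = 302902.66 / 7572.57 = 40.00 cm

X̄ = 60.89 cm, Ȳ = 40.00 cm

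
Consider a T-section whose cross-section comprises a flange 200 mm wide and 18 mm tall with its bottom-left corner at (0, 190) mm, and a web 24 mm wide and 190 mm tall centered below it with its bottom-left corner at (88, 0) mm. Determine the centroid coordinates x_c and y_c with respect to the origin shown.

web: A = 24 × 190 = 4560.00, centroid at (100.00, 95.00).
flange: A = 200 × 18 = 3600.00, centroid at (100.00, 199.00).
ΣA = 8160.00 mm², ΣAx_c = 816000.00 mm³, ΣAy_c = 1149600.00 mm³.
x_c = 816000.00/8160.00 = 100.00 mm; y_c = 1149600.00/8160.00 = 140.88 mm.

x_c = 100.00 mm, y_c = 140.88 mm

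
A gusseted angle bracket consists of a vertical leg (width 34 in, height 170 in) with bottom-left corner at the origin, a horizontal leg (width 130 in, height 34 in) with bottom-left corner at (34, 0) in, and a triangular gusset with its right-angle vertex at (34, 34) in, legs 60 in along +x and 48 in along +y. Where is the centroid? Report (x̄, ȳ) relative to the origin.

vertical leg: A = 34 × 170 = 5780.00, centroid at (17.00, 85.00).
horizontal leg: A = 130 × 34 = 4420.00, centroid at (99.00, 17.00).
gusset: A = ½·60·48 = 1440.00, centroid at (54.00, 50.00).
ΣA = 11640.00 in², ΣAx̄ = 613600.00 in³, ΣAȳ = 638440.00 in³.
x̄ = 613600.00/11640.00 = 52.71 in; ȳ = 638440.00/11640.00 = 54.85 in.

x̄ = 52.71 in, ȳ = 54.85 in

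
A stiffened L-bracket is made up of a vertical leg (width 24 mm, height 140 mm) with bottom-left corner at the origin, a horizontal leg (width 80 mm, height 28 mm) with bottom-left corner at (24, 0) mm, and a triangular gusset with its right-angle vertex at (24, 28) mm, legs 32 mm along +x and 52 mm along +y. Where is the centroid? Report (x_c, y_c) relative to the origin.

x_c = 33.04 mm, y_c = 47.31 mm

vertical leg: A = 24 × 140 = 3360.00, centroid at (12.00, 70.00).
horizontal leg: A = 80 × 28 = 2240.00, centroid at (64.00, 14.00).
gusset: A = ½·32·52 = 832.00, centroid at (34.67, 45.33).
ΣA = 6432.00 mm²
ΣAx_c = (3360.00)(12.00) + (2240.00)(64.00) + (832.00)(34.67) = 212522.67 mm³
ΣAy_c = (3360.00)(70.00) + (2240.00)(14.00) + (832.00)(45.33) = 304277.33 mm³
x_c = 212522.67 / 6432.00 = 33.04 mm
y_c = 304277.33 / 6432.00 = 47.31 mm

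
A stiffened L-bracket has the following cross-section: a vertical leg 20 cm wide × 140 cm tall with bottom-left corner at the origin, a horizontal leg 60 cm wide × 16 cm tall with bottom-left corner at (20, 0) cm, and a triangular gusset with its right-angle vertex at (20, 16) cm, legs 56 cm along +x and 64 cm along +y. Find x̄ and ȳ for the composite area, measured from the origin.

x̄ = 26.17 cm, ȳ = 48.74 cm

vertical leg: A = 20 × 140 = 2800.00, centroid at (10.00, 70.00).
horizontal leg: A = 60 × 16 = 960.00, centroid at (50.00, 8.00).
gusset: A = ½·56·64 = 1792.00, centroid at (38.67, 37.33).
ΣA = 5552.00 cm²
ΣAx̄ = (2800.00)(10.00) + (960.00)(50.00) + (1792.00)(38.67) = 145290.67 cm³
ΣAȳ = (2800.00)(70.00) + (960.00)(8.00) + (1792.00)(37.33) = 270581.33 cm³
x̄ = 145290.67 / 5552.00 = 26.17 cm
ȳ = 270581.33 / 5552.00 = 48.74 cm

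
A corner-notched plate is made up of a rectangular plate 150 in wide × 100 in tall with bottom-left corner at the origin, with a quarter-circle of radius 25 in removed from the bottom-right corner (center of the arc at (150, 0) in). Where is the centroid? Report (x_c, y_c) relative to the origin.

plate: A = 150 × 100 = 15000.00, centroid at (75.00, 50.00).
removed quarter-circle: A = −¼π·25² = -490.87, centroid at (139.39, 10.61).
ΣA = 14509.13 in², ΣAx_c = 1056577.26 in³, ΣAy_c = 744791.67 in³.
x_c = 1056577.26/14509.13 = 72.82 in; y_c = 744791.67/14509.13 = 51.33 in.

x_c = 72.82 in, y_c = 51.33 in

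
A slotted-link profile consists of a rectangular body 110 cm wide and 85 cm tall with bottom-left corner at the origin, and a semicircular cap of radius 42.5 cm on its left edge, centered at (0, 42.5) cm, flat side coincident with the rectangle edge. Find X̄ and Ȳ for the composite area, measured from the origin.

rectangular body: A = 110 × 85 = 9350.00, centroid at (55.00, 42.50).
semicircular end: A = ½π·42.5² = 2837.25, centroid at (-18.04, 42.50).
ΣA = 12187.25 cm², ΣAX̄ = 463072.92 cm³, ΣAȲ = 517958.16 cm³.
X̄ = 463072.92/12187.25 = 38.00 cm; Ȳ = 517958.16/12187.25 = 42.50 cm.

X̄ = 38.00 cm, Ȳ = 42.50 cm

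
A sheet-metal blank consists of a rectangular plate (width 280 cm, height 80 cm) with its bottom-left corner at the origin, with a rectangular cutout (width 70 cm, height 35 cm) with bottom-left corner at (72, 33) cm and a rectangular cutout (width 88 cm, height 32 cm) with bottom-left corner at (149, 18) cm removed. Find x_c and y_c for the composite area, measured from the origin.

plate: A = 280 × 80 = 22400.00, centroid at (140.00, 40.00).
hole 1: A = −(70 × 35) = -2450.00, centroid at (107.00, 50.50).
hole 2: A = −(88 × 32) = -2816.00, centroid at (193.00, 34.00).
ΣA = 17134.00 cm², ΣAx_c = 2330362.00 cm³, ΣAy_c = 676531.00 cm³.
x_c = 2330362.00/17134.00 = 136.01 cm; y_c = 676531.00/17134.00 = 39.48 cm.

x_c = 136.01 cm, y_c = 39.48 cm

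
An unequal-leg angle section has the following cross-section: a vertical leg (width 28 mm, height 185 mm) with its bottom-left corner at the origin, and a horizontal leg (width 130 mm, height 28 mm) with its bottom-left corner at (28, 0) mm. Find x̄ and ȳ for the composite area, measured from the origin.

vertical leg: A = 28 × 185 = 5180.00, centroid at (14.00, 92.50).
horizontal leg: A = 130 × 28 = 3640.00, centroid at (93.00, 14.00).
ΣA = 8820.00 mm², ΣAx̄ = 411040.00 mm³, ΣAȳ = 530110.00 mm³.
x̄ = 411040.00/8820.00 = 46.60 mm; ȳ = 530110.00/8820.00 = 60.10 mm.

x̄ = 46.60 mm, ȳ = 60.10 mm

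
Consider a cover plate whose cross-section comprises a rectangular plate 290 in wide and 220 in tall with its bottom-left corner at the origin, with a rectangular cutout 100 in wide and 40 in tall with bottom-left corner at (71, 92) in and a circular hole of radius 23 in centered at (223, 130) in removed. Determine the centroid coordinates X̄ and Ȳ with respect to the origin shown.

X̄ = 144.42 in, Ȳ = 109.29 in

Part | A | x̄ᵢ | ȳᵢ | A·x̄ᵢ | A·ȳᵢ
plate | 63800.00 | 145.00 | 110.00 | 9251000.00 | 7018000.00
hole 1 | -4000.00 | 121.00 | 112.00 | -484000.00 | -448000.00
hole 2 | -1661.90 | 223.00 | 130.00 | -370604.26 | -216047.33
Σ | 58138.10 |  |  | 8396395.74 | 6353952.67
X̄ = 8396395.74 / 58138.10 = 144.42 in
Ȳ = 6353952.67 / 58138.10 = 109.29 in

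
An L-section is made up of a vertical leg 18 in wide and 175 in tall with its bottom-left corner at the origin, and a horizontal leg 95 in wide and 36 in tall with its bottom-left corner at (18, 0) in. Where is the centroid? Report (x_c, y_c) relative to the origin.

Part | A | x̄ᵢ | ȳᵢ | A·x̄ᵢ | A·ȳᵢ
vertical leg | 3150.00 | 9.00 | 87.50 | 28350.00 | 275625.00
horizontal leg | 3420.00 | 65.50 | 18.00 | 224010.00 | 61560.00
Σ | 6570.00 |  |  | 252360.00 | 337185.00
x_c = 252360.00 / 6570.00 = 38.41 in
y_c = 337185.00 / 6570.00 = 51.32 in

x_c = 38.41 in, y_c = 51.32 in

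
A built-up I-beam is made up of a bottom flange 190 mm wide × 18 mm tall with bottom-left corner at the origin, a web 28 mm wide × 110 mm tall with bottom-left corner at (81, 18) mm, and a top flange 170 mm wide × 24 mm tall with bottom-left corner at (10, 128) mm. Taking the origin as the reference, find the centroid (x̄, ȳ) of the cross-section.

x̄ = 95.00 mm, ȳ = 78.15 mm

bottom flange: A = 190 × 18 = 3420.00, centroid at (95.00, 9.00).
web: A = 28 × 110 = 3080.00, centroid at (95.00, 73.00).
top flange: A = 170 × 24 = 4080.00, centroid at (95.00, 140.00).
ΣA = 10580.00 mm²
ΣAx̄ = (3420.00)(95.00) + (3080.00)(95.00) + (4080.00)(95.00) = 1005100.00 mm³
ΣAȳ = (3420.00)(9.00) + (3080.00)(73.00) + (4080.00)(140.00) = 826820.00 mm³
x̄ = 1005100.00 / 10580.00 = 95.00 mm
ȳ = 826820.00 / 10580.00 = 78.15 mm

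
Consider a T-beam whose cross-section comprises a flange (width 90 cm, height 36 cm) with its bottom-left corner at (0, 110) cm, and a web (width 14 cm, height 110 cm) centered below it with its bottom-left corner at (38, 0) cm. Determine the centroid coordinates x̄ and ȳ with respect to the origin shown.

x̄ = 45.00 cm, ȳ = 104.48 cm

Part | A | x̄ᵢ | ȳᵢ | A·x̄ᵢ | A·ȳᵢ
web | 1540.00 | 45.00 | 55.00 | 69300.00 | 84700.00
flange | 3240.00 | 45.00 | 128.00 | 145800.00 | 414720.00
Σ | 4780.00 |  |  | 215100.00 | 499420.00
x̄ = 215100.00 / 4780.00 = 45.00 cm
ȳ = 499420.00 / 4780.00 = 104.48 cm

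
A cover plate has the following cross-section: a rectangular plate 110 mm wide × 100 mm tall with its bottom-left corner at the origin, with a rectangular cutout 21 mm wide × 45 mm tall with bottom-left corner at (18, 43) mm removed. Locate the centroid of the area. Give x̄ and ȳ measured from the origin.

x̄ = 57.49 mm, ȳ = 48.54 mm

plate: A = 110 × 100 = 11000.00, centroid at (55.00, 50.00).
hole: A = −(21 × 45) = -945.00, centroid at (28.50, 65.50).
ΣA = 10055.00 mm²
ΣAx̄ = (11000.00)(55.00) + (-945.00)(28.50) = 578067.50 mm³
ΣAȳ = (11000.00)(50.00) + (-945.00)(65.50) = 488102.50 mm³
x̄ = 578067.50 / 10055.00 = 57.49 mm
ȳ = 488102.50 / 10055.00 = 48.54 mm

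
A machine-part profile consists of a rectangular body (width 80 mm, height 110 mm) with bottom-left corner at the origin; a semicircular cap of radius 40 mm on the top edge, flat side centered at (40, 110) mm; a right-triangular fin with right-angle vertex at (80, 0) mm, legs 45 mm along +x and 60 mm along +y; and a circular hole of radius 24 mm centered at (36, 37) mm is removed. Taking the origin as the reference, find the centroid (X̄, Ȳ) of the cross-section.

X̄ = 47.51 mm, Ȳ = 70.31 mm

Part | A | x̄ᵢ | ȳᵢ | A·x̄ᵢ | A·ȳᵢ
rectangular body | 8800.00 | 40.00 | 55.00 | 352000.00 | 484000.00
semicircular top | 2513.27 | 40.00 | 126.98 | 100530.96 | 319126.82
triangular fin | 1350.00 | 95.00 | 20.00 | 128250.00 | 27000.00
hole | -1809.56 | 36.00 | 37.00 | -65144.07 | -66953.62
Σ | 10853.72 |  |  | 515636.90 | 763173.20
X̄ = 515636.90 / 10853.72 = 47.51 mm
Ȳ = 763173.20 / 10853.72 = 70.31 mm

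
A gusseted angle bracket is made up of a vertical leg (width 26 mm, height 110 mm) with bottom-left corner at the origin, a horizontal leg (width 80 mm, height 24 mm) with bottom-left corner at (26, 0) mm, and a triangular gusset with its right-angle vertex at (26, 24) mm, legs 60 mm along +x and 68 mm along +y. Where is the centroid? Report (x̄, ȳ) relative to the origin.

vertical leg: A = 26 × 110 = 2860.00, centroid at (13.00, 55.00).
horizontal leg: A = 80 × 24 = 1920.00, centroid at (66.00, 12.00).
gusset: A = ½·60·68 = 2040.00, centroid at (46.00, 46.67).
ΣA = 6820.00 mm²
ΣAx̄ = (2860.00)(13.00) + (1920.00)(66.00) + (2040.00)(46.00) = 257740.00 mm³
ΣAȳ = (2860.00)(55.00) + (1920.00)(12.00) + (2040.00)(46.67) = 275540.00 mm³
x̄ = 257740.00 / 6820.00 = 37.79 mm
ȳ = 275540.00 / 6820.00 = 40.40 mm

x̄ = 37.79 mm, ȳ = 40.40 mm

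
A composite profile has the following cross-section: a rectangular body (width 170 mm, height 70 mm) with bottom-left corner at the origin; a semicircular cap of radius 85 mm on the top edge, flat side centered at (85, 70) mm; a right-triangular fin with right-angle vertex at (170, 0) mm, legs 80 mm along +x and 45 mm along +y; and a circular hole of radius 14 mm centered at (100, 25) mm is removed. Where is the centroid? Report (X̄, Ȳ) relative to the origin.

X̄ = 92.85 mm, Ȳ = 66.79 mm

rectangular body: A = 170 × 70 = 11900.00, centroid at (85.00, 35.00).
semicircular top: A = ½π·85² = 11349.00, centroid at (85.00, 106.08).
triangular fin: A = ½·80·45 = 1800.00, centroid at (196.67, 15.00).
hole: A = −π·14² = -615.75, centroid at (100.00, 25.00).
ΣA = 24433.25 mm², ΣAX̄ = 2268590.08 mm³, ΣAȲ = 1631953.10 mm³.
X̄ = 2268590.08/24433.25 = 92.85 mm; Ȳ = 1631953.10/24433.25 = 66.79 mm.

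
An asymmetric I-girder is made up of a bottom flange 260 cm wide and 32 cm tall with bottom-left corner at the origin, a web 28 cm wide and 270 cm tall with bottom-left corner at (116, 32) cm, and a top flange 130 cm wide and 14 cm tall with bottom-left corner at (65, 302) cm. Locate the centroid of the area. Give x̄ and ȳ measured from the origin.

bottom flange: A = 260 × 32 = 8320.00, centroid at (130.00, 16.00).
web: A = 28 × 270 = 7560.00, centroid at (130.00, 167.00).
top flange: A = 130 × 14 = 1820.00, centroid at (130.00, 309.00).
ΣA = 17700.00 cm², ΣAx̄ = 2301000.00 cm³, ΣAȳ = 1958020.00 cm³.
x̄ = 2301000.00/17700.00 = 130.00 cm; ȳ = 1958020.00/17700.00 = 110.62 cm.

x̄ = 130.00 cm, ȳ = 110.62 cm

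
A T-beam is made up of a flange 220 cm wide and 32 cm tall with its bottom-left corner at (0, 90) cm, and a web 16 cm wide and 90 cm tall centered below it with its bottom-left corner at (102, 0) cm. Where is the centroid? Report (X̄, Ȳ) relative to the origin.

web: A = 16 × 90 = 1440.00, centroid at (110.00, 45.00).
flange: A = 220 × 32 = 7040.00, centroid at (110.00, 106.00).
ΣA = 8480.00 cm²
ΣAX̄ = (1440.00)(110.00) + (7040.00)(110.00) = 932800.00 cm³
ΣAȲ = (1440.00)(45.00) + (7040.00)(106.00) = 811040.00 cm³
X̄ = 932800.00 / 8480.00 = 110.00 cm
Ȳ = 811040.00 / 8480.00 = 95.64 cm

X̄ = 110.00 cm, Ȳ = 95.64 cm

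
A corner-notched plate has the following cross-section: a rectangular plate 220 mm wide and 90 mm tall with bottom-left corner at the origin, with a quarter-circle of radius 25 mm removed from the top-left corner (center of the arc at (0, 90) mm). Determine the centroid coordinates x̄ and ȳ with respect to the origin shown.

x̄ = 112.53 mm, ȳ = 44.13 mm

plate: A = 220 × 90 = 19800.00, centroid at (110.00, 45.00).
removed quarter-circle: A = −¼π·25² = -490.87, centroid at (10.61, 79.39).
ΣA = 19309.13 mm², ΣAx̄ = 2172791.67 mm³, ΣAȳ = 852029.69 mm³.
x̄ = 2172791.67/19309.13 = 112.53 mm; ȳ = 852029.69/19309.13 = 44.13 mm.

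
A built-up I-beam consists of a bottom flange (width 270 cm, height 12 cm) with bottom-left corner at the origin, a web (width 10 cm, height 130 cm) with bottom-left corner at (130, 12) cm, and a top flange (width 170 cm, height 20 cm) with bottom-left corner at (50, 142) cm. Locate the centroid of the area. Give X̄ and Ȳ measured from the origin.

bottom flange: A = 270 × 12 = 3240.00, centroid at (135.00, 6.00).
web: A = 10 × 130 = 1300.00, centroid at (135.00, 77.00).
top flange: A = 170 × 20 = 3400.00, centroid at (135.00, 152.00).
ΣA = 7940.00 cm²
ΣAX̄ = (3240.00)(135.00) + (1300.00)(135.00) + (3400.00)(135.00) = 1071900.00 cm³
ΣAȲ = (3240.00)(6.00) + (1300.00)(77.00) + (3400.00)(152.00) = 636340.00 cm³
X̄ = 1071900.00 / 7940.00 = 135.00 cm
Ȳ = 636340.00 / 7940.00 = 80.14 cm

X̄ = 135.00 cm, Ȳ = 80.14 cm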